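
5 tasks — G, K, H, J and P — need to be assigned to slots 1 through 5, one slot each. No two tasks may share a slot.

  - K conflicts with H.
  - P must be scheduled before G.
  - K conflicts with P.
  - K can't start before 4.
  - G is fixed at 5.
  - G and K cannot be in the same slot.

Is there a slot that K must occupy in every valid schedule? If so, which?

K's window is 4–5.
G is fixed at 5, and K can't share a slot with G.
So K must be 4.

4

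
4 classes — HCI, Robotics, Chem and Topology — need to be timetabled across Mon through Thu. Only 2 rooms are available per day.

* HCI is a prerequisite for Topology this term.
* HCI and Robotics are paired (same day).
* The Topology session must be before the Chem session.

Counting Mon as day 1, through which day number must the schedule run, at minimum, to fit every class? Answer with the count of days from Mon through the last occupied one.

3

The precedence chain requires at least 3 distinct days.
With at most 2 per day and 4 classes, at least 2 days are needed.
3 works (last occupied day: Wed): for example HCI -> Mon, Chem -> Wed, Topology -> Tue, Robotics -> Mon.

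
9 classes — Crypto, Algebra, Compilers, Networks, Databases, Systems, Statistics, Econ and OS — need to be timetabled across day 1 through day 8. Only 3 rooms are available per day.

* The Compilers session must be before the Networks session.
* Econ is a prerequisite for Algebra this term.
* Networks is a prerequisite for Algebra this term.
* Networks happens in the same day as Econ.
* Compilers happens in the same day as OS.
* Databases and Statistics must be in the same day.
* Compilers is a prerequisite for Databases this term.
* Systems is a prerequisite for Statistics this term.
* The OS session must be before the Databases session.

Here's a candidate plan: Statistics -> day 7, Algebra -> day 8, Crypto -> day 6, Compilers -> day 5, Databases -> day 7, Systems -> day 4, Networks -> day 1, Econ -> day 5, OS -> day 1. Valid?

No. The Compilers session must be before the Networks session is not satisfied.

The Compilers session must be before the Networks session — violated.
Compilers happens in the same day as OS — violated.
Networks happens in the same day as Econ — violated.
Systems is a prerequisite for Statistics this term — holds.
Networks is a prerequisite for Algebra this term — holds.
Econ is a prerequisite for Algebra this term — holds.
Compilers is a prerequisite for Databases this term — holds.
The OS session must be before the Databases session — holds.
Databases and Statistics must be in the same day — holds.
Only 3 rooms are available per day — holds.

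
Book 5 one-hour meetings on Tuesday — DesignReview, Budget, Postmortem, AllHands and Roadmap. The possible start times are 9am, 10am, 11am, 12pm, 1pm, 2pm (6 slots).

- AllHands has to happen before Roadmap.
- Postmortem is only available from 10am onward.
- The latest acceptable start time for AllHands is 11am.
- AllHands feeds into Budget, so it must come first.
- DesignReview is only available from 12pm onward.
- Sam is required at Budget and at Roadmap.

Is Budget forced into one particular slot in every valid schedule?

Budget can be 10am (e.g. AllHands in 9am; Roadmap in 11am; DesignReview in 12pm; Budget in 10am; Postmortem in 10am) or 11am (e.g. DesignReview=12pm, AllHands=9am, Budget=11am, Postmortem=10am, Roadmap=10am).

No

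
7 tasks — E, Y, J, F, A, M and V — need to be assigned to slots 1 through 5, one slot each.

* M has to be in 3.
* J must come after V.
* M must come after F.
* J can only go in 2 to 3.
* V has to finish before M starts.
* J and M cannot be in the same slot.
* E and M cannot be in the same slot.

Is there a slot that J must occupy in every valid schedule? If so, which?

2

J's window is 2–3.
M is fixed at 3, and J can't share a slot with M.
So J must be 2.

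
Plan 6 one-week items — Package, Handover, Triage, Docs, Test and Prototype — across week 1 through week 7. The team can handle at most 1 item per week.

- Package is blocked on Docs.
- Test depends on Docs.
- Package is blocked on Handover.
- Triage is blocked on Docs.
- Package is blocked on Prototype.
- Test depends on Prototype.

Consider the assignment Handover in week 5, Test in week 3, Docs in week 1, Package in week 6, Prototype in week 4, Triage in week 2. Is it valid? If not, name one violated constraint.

No. Test depends on Prototype is not satisfied.

Package is blocked on Docs — holds.
Triage is blocked on Docs — holds.
Test depends on Prototype — violated.
Package is blocked on Handover — holds.
Test depends on Docs — holds.
The team can handle at most 1 item per week — holds.
Package is blocked on Prototype — holds.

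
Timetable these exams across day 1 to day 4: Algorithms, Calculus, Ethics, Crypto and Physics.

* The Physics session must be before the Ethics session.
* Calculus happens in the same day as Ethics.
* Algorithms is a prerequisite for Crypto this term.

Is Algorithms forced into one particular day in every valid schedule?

Algorithms can be day 1 (e.g. Crypto in day 2, Physics in day 1, Ethics in day 2, Algorithms in day 1, Calculus in day 2) or day 2 (e.g. Algorithms -> day 2, Calculus -> day 2, Crypto -> day 3, Ethics -> day 2, Physics -> day 1).

No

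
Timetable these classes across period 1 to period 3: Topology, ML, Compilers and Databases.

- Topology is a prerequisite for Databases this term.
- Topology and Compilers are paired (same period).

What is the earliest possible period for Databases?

Precedence pushes Databases to at least period 2.
Databases at period 2 is achievable: Topology=period 1, Databases=period 2, ML=period 1, Compilers=period 1.

period 2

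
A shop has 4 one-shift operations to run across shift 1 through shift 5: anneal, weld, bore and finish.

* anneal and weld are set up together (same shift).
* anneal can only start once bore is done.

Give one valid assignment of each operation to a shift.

finish -> shift 1; weld -> shift 2; anneal -> shift 2; bore -> shift 1

Checking: bore(shift 1) before anneal(shift 2); anneal = weld = shift 2.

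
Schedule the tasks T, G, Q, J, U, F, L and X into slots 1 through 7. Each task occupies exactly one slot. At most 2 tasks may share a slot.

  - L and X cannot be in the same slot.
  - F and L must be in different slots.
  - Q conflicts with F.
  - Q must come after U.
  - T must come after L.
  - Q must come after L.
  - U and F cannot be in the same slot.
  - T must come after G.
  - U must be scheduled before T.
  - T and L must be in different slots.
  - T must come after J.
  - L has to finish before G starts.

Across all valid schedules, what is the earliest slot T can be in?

3

Precedence pushes T to at least 3.
T at 3 is achievable: J=2; T=3; F=4; X=4; G=2; Q=3; L=1; U=1.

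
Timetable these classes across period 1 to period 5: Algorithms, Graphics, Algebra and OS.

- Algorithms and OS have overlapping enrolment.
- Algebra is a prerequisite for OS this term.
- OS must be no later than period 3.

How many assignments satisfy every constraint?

Splitting on Algorithms: it can be period 1 (15), period 2 (10), period 3 (5), period 4 (15), period 5 (15). Listing each branch's schedules as (Graphics, Algebra, OS) by period number:
Algorithms=period 1: (1,1,2) (1,1,3) (1,2,3) (2,1,2) (2,1,3) (2,2,3) (3,1,2) (3,1,3) (3,2,3) (4,1,2) (4,1,3) (4,2,3) (5,1,2) (5,1,3) (5,2,3) — 15.
Algorithms=period 2: (1,1,3) (1,2,3) (2,1,3) (2,2,3) (3,1,3) (3,2,3) (4,1,3) (4,2,3) (5,1,3) (5,2,3) — 10.
Algorithms=period 3: (1,1,2) (2,1,2) (3,1,2) (4,1,2) (5,1,2) — 5.
Algorithms=period 4: (1,1,2) (1,1,3) (1,2,3) (2,1,2) (2,1,3) (2,2,3) (3,1,2) (3,1,3) (3,2,3) (4,1,2) (4,1,3) (4,2,3) (5,1,2) (5,1,3) (5,2,3) — 15.
Algorithms=period 5: (1,1,2) (1,1,3) (1,2,3) (2,1,2) (2,1,3) (2,2,3) (3,1,2) (3,1,3) (3,2,3) (4,1,2) (4,1,3) (4,2,3) (5,1,2) (5,1,3) (5,2,3) — 15.
Summing: 15 + 10 + 5 + 15 + 15 = 60.

60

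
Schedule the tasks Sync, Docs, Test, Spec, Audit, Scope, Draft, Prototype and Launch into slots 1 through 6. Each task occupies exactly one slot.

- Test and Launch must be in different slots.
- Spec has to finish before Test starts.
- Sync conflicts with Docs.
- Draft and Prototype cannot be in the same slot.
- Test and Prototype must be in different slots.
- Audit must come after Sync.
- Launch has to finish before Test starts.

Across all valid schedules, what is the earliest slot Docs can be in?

Docs at 1 is achievable: Audit -> 3, Draft -> 1, Scope -> 1, Launch -> 1, Docs -> 1, Spec -> 1, Sync -> 2, Prototype -> 3, Test -> 2.

1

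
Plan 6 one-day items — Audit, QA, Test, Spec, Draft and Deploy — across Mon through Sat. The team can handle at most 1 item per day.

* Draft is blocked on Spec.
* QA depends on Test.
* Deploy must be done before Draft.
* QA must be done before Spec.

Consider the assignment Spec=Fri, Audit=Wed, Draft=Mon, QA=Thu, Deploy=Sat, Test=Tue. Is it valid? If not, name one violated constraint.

QA depends on Test — holds.
Deploy must be done before Draft — violated.
QA must be done before Spec — holds.
The team can handle at most 1 item per day — holds.
Draft is blocked on Spec — violated.

No. Deploy must be done before Draft is not satisfied.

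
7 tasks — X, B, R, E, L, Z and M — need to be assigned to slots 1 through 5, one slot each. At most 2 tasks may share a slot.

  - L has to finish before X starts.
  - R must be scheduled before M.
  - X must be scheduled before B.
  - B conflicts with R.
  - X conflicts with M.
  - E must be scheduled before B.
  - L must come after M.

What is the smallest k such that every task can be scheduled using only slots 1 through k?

The precedence chain requires at least 5 distinct slots.
With at most 2 per slot and 7 tasks, at least 4 slots are needed.
5 works (last occupied slot: 5): for example M=2; B=5; R=1; L=3; X=4; Z=2; E=1.

5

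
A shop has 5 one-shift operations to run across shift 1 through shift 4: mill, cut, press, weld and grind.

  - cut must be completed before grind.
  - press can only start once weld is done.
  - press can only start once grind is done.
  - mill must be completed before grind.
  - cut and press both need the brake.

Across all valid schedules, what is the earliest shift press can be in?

Precedence pushes press to at least shift 3.
press at shift 3 is achievable: grind in shift 2; press in shift 3; mill in shift 1; weld in shift 1; cut in shift 1.

shift 3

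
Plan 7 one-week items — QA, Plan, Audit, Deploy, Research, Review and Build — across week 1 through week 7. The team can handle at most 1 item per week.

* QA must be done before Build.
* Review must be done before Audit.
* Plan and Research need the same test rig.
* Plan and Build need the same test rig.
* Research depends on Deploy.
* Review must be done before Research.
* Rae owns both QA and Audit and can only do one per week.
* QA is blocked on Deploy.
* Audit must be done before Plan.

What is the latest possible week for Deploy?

Downstream work caps Deploy at week 5.
Deploy at week 4 is achievable: Research in week 6, Plan in week 3, Audit in week 2, Deploy in week 4, Review in week 1, Build in week 7, QA in week 5.
Nothing later works — the conflict and capacity constraints rule out every week after week 4.

week 4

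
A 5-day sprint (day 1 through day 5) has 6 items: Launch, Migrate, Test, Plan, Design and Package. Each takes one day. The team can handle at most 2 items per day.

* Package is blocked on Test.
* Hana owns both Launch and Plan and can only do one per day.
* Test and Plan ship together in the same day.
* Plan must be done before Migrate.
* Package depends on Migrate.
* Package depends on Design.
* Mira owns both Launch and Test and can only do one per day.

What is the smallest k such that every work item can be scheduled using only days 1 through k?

3 days

The precedence chain requires at least 3 distinct days.
With at most 2 per day and 6 work items, at least 3 days are needed.
3 works (last occupied day: day 3): for example Plan -> day 1; Test -> day 1; Package -> day 3; Launch -> day 3; Migrate -> day 2; Design -> day 2.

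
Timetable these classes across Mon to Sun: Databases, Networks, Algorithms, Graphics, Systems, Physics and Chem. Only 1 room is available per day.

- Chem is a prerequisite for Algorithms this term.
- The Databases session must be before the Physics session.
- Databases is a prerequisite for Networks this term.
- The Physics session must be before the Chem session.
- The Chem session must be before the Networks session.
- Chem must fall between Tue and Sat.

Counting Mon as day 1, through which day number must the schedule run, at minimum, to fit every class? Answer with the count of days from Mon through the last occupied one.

7

The precedence chain requires at least 4 distinct days.
With at most 1 per day and 7 classes, at least 7 days are needed.
7 works (last occupied day: Sun): for example Algorithms -> Fri, Networks -> Thu, Systems -> Sun, Chem -> Wed, Databases -> Mon, Physics -> Tue, Graphics -> Sat.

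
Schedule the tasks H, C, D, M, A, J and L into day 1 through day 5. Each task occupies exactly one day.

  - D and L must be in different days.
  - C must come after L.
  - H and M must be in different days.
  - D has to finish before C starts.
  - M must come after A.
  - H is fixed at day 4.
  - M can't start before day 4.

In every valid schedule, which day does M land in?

day 5

M's window is day 4–day 5.
H is fixed at day 4, and M can't share a day with H.
So M must be day 5.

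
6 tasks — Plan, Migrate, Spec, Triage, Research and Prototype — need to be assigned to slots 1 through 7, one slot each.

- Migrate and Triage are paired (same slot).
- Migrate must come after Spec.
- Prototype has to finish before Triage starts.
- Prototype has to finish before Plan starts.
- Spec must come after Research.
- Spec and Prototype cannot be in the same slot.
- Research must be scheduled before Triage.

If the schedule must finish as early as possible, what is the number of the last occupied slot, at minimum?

3

The precedence chain requires at least 3 distinct slots.
3 works (last occupied slot: 3): for example Triage=3, Prototype=1, Migrate=3, Spec=2, Plan=2, Research=1.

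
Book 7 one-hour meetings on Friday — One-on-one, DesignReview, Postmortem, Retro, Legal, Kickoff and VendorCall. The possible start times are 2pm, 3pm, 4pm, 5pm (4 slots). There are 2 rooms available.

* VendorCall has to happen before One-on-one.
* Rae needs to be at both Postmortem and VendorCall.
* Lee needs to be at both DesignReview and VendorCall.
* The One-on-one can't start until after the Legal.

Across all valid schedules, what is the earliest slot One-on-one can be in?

3pm

Precedence pushes One-on-one to at least 3pm.
One-on-one at 3pm is achievable: Postmortem -> 4pm, One-on-one -> 3pm, Kickoff -> 5pm, DesignReview -> 3pm, Legal -> 2pm, Retro -> 4pm, VendorCall -> 2pm.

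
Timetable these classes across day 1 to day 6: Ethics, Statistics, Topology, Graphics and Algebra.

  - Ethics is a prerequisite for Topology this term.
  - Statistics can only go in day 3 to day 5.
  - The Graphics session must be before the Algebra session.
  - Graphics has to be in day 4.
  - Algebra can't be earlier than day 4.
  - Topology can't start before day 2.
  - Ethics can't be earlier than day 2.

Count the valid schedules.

Splitting on Ethics: it can be day 2 (24), day 3 (18), day 4 (12), day 5 (6). Listing each branch's schedules as (Statistics, Topology, Graphics, Algebra) by day number:
Ethics=day 2: (3,3,4,5) (3,3,4,6) (3,4,4,5) (3,4,4,6) (3,5,4,5) (3,5,4,6) (3,6,4,5) (3,6,4,6) (4,3,4,5) (4,3,4,6) (4,4,4,5) (4,4,4,6) (4,5,4,5) (4,5,4,6) (4,6,4,5) (4,6,4,6) (5,3,4,5) (5,3,4,6) (5,4,4,5) (5,4,4,6) (5,5,4,5) (5,5,4,6) (5,6,4,5) (5,6,4,6) — 24.
Ethics=day 3: (3,4,4,5) (3,4,4,6) (3,5,4,5) (3,5,4,6) (3,6,4,5) (3,6,4,6) (4,4,4,5) (4,4,4,6) (4,5,4,5) (4,5,4,6) (4,6,4,5) (4,6,4,6) (5,4,4,5) (5,4,4,6) (5,5,4,5) (5,5,4,6) (5,6,4,5) (5,6,4,6) — 18.
Ethics=day 4: (3,5,4,5) (3,5,4,6) (3,6,4,5) (3,6,4,6) (4,5,4,5) (4,5,4,6) (4,6,4,5) (4,6,4,6) (5,5,4,5) (5,5,4,6) (5,6,4,5) (5,6,4,6) — 12.
Ethics=day 5: (3,6,4,5) (3,6,4,6) (4,6,4,5) (4,6,4,6) (5,6,4,5) (5,6,4,6) — 6.
Summing: 24 + 18 + 12 + 6 = 60.

60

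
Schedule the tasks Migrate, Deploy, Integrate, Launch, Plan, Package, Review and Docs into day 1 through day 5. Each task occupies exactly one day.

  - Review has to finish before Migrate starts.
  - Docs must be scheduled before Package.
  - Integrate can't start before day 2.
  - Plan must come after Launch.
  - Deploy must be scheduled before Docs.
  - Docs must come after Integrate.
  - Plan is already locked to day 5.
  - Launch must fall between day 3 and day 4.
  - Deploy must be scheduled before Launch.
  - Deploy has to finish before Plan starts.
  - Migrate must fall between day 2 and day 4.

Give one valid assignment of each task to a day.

Integrate in day 2, Plan in day 5, Docs in day 3, Package in day 4, Review in day 1, Deploy in day 1, Launch in day 3, Migrate in day 2

Checking: Deploy(day 1) before Docs(day 3); Deploy(day 1) before Launch(day 3); Review(day 1) before Migrate(day 2); Deploy(day 1) before Plan(day 5); Docs(day 3) before Package(day 4); Integrate(day 2) before Docs(day 3); Launch(day 3) before Plan(day 5); Integrate=day 2 in [day 2,day 5]; Migrate=day 2 in [day 2,day 4]; Plan=day 5 in [day 5,day 5]; Launch=day 3 in [day 3,day 4].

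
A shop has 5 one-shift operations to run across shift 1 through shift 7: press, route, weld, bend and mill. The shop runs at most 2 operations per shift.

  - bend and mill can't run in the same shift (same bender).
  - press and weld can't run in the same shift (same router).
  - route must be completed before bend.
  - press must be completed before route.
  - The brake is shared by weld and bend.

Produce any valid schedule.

weld=shift 2, mill=shift 1, route=shift 2, bend=shift 3, press=shift 1

Checking: press(shift 1) before route(shift 2); route(shift 2) before bend(shift 3); weld(shift 2) != bend(shift 3); bend(shift 3) != mill(shift 1); press(shift 1) != weld(shift 2); max 2 per shift (cap 2).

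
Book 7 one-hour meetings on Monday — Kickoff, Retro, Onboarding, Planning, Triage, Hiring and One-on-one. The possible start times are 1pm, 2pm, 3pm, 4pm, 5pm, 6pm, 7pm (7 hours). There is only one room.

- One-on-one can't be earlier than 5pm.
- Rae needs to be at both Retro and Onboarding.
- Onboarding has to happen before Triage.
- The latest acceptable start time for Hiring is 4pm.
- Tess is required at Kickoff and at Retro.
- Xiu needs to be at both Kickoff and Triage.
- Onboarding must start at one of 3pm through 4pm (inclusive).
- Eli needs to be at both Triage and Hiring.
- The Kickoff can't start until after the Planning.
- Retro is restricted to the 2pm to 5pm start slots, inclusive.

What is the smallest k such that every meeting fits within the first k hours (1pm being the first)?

The precedence chain requires at least 2 distinct hours.
With at most 1 per hour and 7 meetings, at least 7 hours are needed.
One-on-one can't be placed before 5pm — that is hour 5 counting from 1pm — so the schedule must run through at least 5 hours.
7 works (last occupied hour: 7pm): for example Hiring in 1pm, Triage in 7pm, Planning in 4pm, Kickoff in 6pm, Retro in 2pm, Onboarding in 3pm, One-on-one in 5pm.

7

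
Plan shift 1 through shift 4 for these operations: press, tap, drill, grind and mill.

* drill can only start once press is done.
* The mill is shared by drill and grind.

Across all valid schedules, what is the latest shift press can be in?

shift 3

Downstream work caps press at shift 3.
press at shift 3 is achievable: mill in shift 1; tap in shift 1; press in shift 3; drill in shift 4; grind in shift 1.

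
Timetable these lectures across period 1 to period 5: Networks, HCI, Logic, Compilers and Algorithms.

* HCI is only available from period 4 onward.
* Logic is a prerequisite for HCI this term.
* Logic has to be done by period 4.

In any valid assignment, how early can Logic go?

Logic's own window allows nothing later than period 4.
Logic at period 1 is achievable: Networks=period 1; HCI=period 4; Compilers=period 1; Logic=period 1; Algorithms=period 1.

period 1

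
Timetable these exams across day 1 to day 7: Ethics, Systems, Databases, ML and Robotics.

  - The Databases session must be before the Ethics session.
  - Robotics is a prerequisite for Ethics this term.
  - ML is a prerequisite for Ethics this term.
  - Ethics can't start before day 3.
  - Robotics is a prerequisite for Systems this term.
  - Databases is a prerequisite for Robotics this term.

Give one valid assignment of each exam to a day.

ML in day 1, Systems in day 3, Robotics in day 2, Ethics in day 3, Databases in day 1

Checking: Databases(day 1) before Ethics(day 3); Databases(day 1) before Robotics(day 2); Robotics(day 2) before Systems(day 3); ML(day 1) before Ethics(day 3); Robotics(day 2) before Ethics(day 3); Ethics=day 3 in [day 3,day 7].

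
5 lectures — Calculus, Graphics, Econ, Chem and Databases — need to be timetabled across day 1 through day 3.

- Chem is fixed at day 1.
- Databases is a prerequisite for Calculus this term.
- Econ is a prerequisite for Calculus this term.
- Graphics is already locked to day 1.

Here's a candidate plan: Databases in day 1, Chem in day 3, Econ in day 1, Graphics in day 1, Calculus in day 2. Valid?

No. Chem is fixed at day 1 is not satisfied.

Databases is a prerequisite for Calculus this term — holds.
Chem is fixed at day 1 — violated.
Econ is a prerequisite for Calculus this term — holds.
Graphics is already locked to day 1 — holds.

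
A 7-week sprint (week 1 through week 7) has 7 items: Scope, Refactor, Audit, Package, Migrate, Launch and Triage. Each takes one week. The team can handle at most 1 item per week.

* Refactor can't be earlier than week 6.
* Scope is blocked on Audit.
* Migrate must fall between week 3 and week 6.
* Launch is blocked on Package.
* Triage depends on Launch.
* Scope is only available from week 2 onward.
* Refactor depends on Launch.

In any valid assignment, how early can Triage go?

week 3

Precedence pushes Triage to at least week 3.
Triage at week 3 is achievable: Audit=week 5; Migrate=week 4; Refactor=week 6; Scope=week 7; Triage=week 3; Package=week 1; Launch=week 2.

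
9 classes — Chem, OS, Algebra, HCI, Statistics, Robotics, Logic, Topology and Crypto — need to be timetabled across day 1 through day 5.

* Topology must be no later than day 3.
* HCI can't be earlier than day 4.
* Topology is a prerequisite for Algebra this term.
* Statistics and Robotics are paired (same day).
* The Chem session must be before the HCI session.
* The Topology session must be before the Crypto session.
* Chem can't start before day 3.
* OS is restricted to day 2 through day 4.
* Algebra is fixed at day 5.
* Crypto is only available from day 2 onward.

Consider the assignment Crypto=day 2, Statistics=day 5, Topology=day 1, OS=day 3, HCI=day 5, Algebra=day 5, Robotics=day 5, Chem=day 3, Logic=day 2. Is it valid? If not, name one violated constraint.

Crypto is only available from day 2 onward — holds.
The Chem session must be before the HCI session — holds.
Topology is a prerequisite for Algebra this term — holds.
HCI can't be earlier than day 4 — holds.
Chem can't start before day 3 — holds.
Algebra is fixed at day 5 — holds.
The Topology session must be before the Crypto session — holds.
OS is restricted to day 2 through day 4 — holds.
Statistics and Robotics are paired (same day) — holds.
Topology must be no later than day 3 — holds.

Yes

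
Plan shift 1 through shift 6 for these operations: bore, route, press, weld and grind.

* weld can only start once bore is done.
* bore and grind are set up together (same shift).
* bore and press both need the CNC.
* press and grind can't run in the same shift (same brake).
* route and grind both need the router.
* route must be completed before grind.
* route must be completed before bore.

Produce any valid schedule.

route=shift 1, grind=shift 2, weld=shift 3, bore=shift 2, press=shift 1

Checking: route(shift 1) before bore(shift 2); bore(shift 2) before weld(shift 3); route(shift 1) before grind(shift 2); route(shift 1) != grind(shift 2); press(shift 1) != grind(shift 2); bore(shift 2) != press(shift 1); bore = grind = shift 2.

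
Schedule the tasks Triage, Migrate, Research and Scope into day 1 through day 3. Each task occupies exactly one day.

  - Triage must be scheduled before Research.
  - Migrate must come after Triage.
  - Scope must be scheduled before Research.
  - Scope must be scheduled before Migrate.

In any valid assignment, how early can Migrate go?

Precedence pushes Migrate to at least day 2.
Migrate at day 2 is achievable: Triage in day 1, Migrate in day 2, Scope in day 1, Research in day 2.

day 2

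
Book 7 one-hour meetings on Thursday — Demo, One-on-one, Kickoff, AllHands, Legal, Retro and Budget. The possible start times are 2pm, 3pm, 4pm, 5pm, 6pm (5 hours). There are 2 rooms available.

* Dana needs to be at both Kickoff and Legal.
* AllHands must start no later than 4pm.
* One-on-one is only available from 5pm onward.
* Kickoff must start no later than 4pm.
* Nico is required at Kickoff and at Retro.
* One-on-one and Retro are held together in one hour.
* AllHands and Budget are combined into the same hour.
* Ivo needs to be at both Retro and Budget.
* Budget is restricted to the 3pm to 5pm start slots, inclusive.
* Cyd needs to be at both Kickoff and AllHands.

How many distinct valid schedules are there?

Splitting on Demo: it can be 2pm (16), 3pm (8), 4pm (8), 5pm (8), 6pm (8). Listing each branch's schedules as (One-on-one, Kickoff, AllHands, Legal, Retro, Budget):
Demo=2pm: (5pm,2pm,3pm,4pm,5pm,3pm) (5pm,2pm,3pm,6pm,5pm,3pm) (5pm,2pm,4pm,3pm,5pm,4pm) (5pm,2pm,4pm,6pm,5pm,4pm) (5pm,3pm,4pm,2pm,5pm,4pm) (5pm,3pm,4pm,6pm,5pm,4pm) (5pm,4pm,3pm,2pm,5pm,3pm) (5pm,4pm,3pm,6pm,5pm,3pm) (6pm,2pm,3pm,4pm,6pm,3pm) (6pm,2pm,3pm,5pm,6pm,3pm) (6pm,2pm,4pm,3pm,6pm,4pm) (6pm,2pm,4pm,5pm,6pm,4pm) (6pm,3pm,4pm,2pm,6pm,4pm) (6pm,3pm,4pm,5pm,6pm,4pm) (6pm,4pm,3pm,2pm,6pm,3pm) (6pm,4pm,3pm,5pm,6pm,3pm) — 16.
Demo=3pm: (5pm,2pm,4pm,3pm,5pm,4pm) (5pm,2pm,4pm,6pm,5pm,4pm) (5pm,3pm,4pm,2pm,5pm,4pm) (5pm,3pm,4pm,6pm,5pm,4pm) (6pm,2pm,4pm,3pm,6pm,4pm) (6pm,2pm,4pm,5pm,6pm,4pm) (6pm,3pm,4pm,2pm,6pm,4pm) (6pm,3pm,4pm,5pm,6pm,4pm) — 8.
Demo=4pm: (5pm,2pm,3pm,4pm,5pm,3pm) (5pm,2pm,3pm,6pm,5pm,3pm) (5pm,4pm,3pm,2pm,5pm,3pm) (5pm,4pm,3pm,6pm,5pm,3pm) (6pm,2pm,3pm,4pm,6pm,3pm) (6pm,2pm,3pm,5pm,6pm,3pm) (6pm,4pm,3pm,2pm,6pm,3pm) (6pm,4pm,3pm,5pm,6pm,3pm) — 8.
Demo=5pm: (6pm,2pm,3pm,4pm,6pm,3pm) (6pm,2pm,3pm,5pm,6pm,3pm) (6pm,2pm,4pm,3pm,6pm,4pm) (6pm,2pm,4pm,5pm,6pm,4pm) (6pm,3pm,4pm,2pm,6pm,4pm) (6pm,3pm,4pm,5pm,6pm,4pm) (6pm,4pm,3pm,2pm,6pm,3pm) (6pm,4pm,3pm,5pm,6pm,3pm) — 8.
Demo=6pm: (5pm,2pm,3pm,4pm,5pm,3pm) (5pm,2pm,3pm,6pm,5pm,3pm) (5pm,2pm,4pm,3pm,5pm,4pm) (5pm,2pm,4pm,6pm,5pm,4pm) (5pm,3pm,4pm,2pm,5pm,4pm) (5pm,3pm,4pm,6pm,5pm,4pm) (5pm,4pm,3pm,2pm,5pm,3pm) (5pm,4pm,3pm,6pm,5pm,3pm) — 8.
Summing: 16 + 8 + 8 + 8 + 8 = 48.

48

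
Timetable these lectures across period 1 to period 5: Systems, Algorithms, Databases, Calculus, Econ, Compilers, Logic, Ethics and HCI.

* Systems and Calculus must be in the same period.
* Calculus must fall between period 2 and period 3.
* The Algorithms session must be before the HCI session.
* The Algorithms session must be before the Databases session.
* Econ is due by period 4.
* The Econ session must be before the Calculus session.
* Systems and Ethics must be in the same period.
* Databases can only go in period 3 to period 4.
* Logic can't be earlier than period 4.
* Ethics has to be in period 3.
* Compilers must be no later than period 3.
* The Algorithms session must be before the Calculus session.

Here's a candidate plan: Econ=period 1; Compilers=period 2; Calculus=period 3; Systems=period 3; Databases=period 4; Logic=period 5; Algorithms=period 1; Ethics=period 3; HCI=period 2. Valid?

The Algorithms session must be before the Calculus session — holds.
Systems and Ethics must be in the same period — holds.
The Econ session must be before the Calculus session — holds.
Ethics has to be in period 3 — holds.
The Algorithms session must be before the Databases session — holds.
The Algorithms session must be before the HCI session — holds.
Systems and Calculus must be in the same period — holds.
Databases can only go in period 3 to period 4 — holds.
Econ is due by period 4 — holds.
Compilers must be no later than period 3 — holds.
Logic can't be earlier than period 4 — holds.
Calculus must fall between period 2 and period 3 — holds.

Yes, all constraints hold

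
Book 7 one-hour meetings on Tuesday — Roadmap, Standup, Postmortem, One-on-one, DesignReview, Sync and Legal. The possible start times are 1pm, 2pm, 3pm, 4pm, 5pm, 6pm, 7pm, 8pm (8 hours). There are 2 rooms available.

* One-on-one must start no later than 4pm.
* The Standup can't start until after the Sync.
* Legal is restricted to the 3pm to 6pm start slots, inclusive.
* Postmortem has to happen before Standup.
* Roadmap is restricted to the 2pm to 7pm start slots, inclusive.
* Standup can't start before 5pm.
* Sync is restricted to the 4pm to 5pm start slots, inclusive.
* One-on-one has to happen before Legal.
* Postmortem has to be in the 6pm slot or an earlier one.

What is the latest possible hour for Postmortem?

6pm

Postmortem's own window allows nothing later than 6pm.
Postmortem at 6pm is achievable: Roadmap in 2pm; One-on-one in 1pm; Postmortem in 6pm; DesignReview in 1pm; Standup in 7pm; Sync in 4pm; Legal in 3pm.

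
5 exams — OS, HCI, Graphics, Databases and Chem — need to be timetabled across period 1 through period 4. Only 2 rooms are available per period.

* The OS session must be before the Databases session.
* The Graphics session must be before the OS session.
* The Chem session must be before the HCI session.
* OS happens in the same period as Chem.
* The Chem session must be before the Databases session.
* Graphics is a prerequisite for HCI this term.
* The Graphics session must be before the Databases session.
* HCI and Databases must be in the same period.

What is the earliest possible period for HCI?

period 3

Precedence pushes HCI to at least period 3.
HCI at period 3 is achievable: Databases -> period 3, Chem -> period 2, HCI -> period 3, Graphics -> period 1, OS -> period 2.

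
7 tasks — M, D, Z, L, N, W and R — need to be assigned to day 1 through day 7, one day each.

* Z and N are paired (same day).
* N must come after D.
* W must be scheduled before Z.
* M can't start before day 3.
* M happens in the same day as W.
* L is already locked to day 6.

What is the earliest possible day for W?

day 3

W must be in the same day as M, which can't be before day 3, so W is at least day 3; downstream work caps W at day 6.
W at day 3 is achievable: L=day 6, Z=day 4, N=day 4, D=day 1, M=day 3, R=day 1, W=day 3.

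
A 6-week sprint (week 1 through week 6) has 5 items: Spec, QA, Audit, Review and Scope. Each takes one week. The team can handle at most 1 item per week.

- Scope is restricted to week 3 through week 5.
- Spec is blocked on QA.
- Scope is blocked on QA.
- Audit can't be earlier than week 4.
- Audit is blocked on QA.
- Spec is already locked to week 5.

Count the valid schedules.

Splitting on QA: it can be week 1 (6), week 2 (6), week 3 (2). Listing each branch's schedules as (Spec, Audit, Review, Scope) by week number:
QA=week 1: (5,4,2,3) (5,4,6,3) (5,6,2,3) (5,6,2,4) (5,6,3,4) (5,6,4,3) — 6.
QA=week 2: (5,4,1,3) (5,4,6,3) (5,6,1,3) (5,6,1,4) (5,6,3,4) (5,6,4,3) — 6.
QA=week 3: (5,6,1,4) (5,6,2,4) — 2.
Summing: 6 + 6 + 2 = 14.

14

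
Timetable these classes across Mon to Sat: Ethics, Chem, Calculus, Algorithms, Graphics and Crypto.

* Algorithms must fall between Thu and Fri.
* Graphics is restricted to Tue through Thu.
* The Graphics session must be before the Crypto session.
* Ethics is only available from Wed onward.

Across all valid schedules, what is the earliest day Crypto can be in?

Precedence pushes Crypto to at least Wed.
Crypto at Wed is achievable: Algorithms=Thu; Calculus=Mon; Graphics=Tue; Chem=Mon; Crypto=Wed; Ethics=Wed.

Wed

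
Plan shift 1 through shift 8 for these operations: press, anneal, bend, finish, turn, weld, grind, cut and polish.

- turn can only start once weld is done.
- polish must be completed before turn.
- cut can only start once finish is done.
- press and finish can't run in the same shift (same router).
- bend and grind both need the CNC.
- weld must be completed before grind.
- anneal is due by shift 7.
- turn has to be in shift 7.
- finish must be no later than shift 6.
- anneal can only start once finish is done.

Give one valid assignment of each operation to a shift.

bend=shift 1, cut=shift 2, grind=shift 2, weld=shift 1, anneal=shift 2, press=shift 2, polish=shift 1, finish=shift 1, turn=shift 7

Checking: polish(shift 1) before turn(shift 7); finish(shift 1) before cut(shift 2); weld(shift 1) before grind(shift 2); finish(shift 1) before anneal(shift 2); weld(shift 1) before turn(shift 7); press(shift 2) != finish(shift 1); bend(shift 1) != grind(shift 2); anneal=shift 2 in [shift 1,shift 7]; finish=shift 1 in [shift 1,shift 6]; turn=shift 7 in [shift 7,shift 7].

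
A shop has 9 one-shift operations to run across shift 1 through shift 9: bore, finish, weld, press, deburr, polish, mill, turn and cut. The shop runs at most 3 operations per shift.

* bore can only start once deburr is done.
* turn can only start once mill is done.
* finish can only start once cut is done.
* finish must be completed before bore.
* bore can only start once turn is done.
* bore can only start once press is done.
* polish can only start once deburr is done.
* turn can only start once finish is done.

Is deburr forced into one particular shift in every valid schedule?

deburr can be shift 1 (e.g. bore=shift 4; cut=shift 1; deburr=shift 1; finish=shift 2; mill=shift 2; press=shift 1; turn=shift 3; polish=shift 2; weld=shift 3) or shift 2 (e.g. bore in shift 4; finish in shift 2; turn in shift 3; mill in shift 1; weld in shift 2; press in shift 1; deburr in shift 2; cut in shift 1; polish in shift 3).

No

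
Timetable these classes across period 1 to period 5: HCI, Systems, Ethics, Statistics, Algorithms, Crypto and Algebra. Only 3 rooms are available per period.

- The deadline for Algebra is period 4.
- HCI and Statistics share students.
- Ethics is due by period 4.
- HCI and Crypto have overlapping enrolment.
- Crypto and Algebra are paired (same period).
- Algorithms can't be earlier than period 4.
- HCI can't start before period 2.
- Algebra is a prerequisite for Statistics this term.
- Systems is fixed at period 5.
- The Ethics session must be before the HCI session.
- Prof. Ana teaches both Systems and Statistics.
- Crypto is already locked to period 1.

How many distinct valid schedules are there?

48

Splitting on HCI: it can be period 2 (4), period 3 (8), period 4 (12), period 5 (24). Listing each branch's schedules as (Systems, Ethics, Statistics, Algorithms, Crypto, Algebra) by period number:
HCI=period 2: (5,1,3,4,1,1) (5,1,3,5,1,1) (5,1,4,4,1,1) (5,1,4,5,1,1) — 4.
HCI=period 3: (5,1,2,4,1,1) (5,1,2,5,1,1) (5,1,4,4,1,1) (5,1,4,5,1,1) (5,2,2,4,1,1) (5,2,2,5,1,1) (5,2,4,4,1,1) (5,2,4,5,1,1) — 8.
HCI=period 4: (5,1,2,4,1,1) (5,1,2,5,1,1) (5,1,3,4,1,1) (5,1,3,5,1,1) (5,2,2,4,1,1) (5,2,2,5,1,1) (5,2,3,4,1,1) (5,2,3,5,1,1) (5,3,2,4,1,1) (5,3,2,5,1,1) (5,3,3,4,1,1) (5,3,3,5,1,1) — 12.
HCI=period 5: (5,1,2,4,1,1) (5,1,2,5,1,1) (5,1,3,4,1,1) (5,1,3,5,1,1) (5,1,4,4,1,1) (5,1,4,5,1,1) (5,2,2,4,1,1) (5,2,2,5,1,1) (5,2,3,4,1,1) (5,2,3,5,1,1) (5,2,4,4,1,1) (5,2,4,5,1,1) (5,3,2,4,1,1) (5,3,2,5,1,1) (5,3,3,4,1,1) (5,3,3,5,1,1) (5,3,4,4,1,1) (5,3,4,5,1,1) (5,4,2,4,1,1) (5,4,2,5,1,1) (5,4,3,4,1,1) (5,4,3,5,1,1) (5,4,4,4,1,1) (5,4,4,5,1,1) — 24.
Summing: 4 + 8 + 12 + 24 = 48.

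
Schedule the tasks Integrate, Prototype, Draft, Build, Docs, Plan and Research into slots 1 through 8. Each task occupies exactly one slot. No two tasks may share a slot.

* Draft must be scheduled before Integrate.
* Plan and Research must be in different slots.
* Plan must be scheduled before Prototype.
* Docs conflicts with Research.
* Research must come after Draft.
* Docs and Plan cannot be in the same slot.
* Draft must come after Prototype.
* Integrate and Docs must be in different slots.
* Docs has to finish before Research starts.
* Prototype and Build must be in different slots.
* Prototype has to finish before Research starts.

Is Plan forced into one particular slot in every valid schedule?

Plan can be 1 (e.g. Plan -> 1, Integrate -> 6, Draft -> 3, Research -> 5, Prototype -> 2, Docs -> 4, Build -> 7) or 2 (e.g. Integrate in 6, Plan in 2, Draft in 4, Prototype in 3, Research in 5, Build in 7, Docs in 1).

No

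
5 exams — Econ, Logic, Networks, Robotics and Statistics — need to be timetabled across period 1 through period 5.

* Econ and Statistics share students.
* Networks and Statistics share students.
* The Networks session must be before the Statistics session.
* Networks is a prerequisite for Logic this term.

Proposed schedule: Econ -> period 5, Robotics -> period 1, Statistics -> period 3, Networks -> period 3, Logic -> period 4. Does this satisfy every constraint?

Invalid. Networks and Statistics share students.

The Networks session must be before the Statistics session — violated.
Networks and Statistics share students — violated.
Networks is a prerequisite for Logic this term — holds.
Econ and Statistics share students — holds.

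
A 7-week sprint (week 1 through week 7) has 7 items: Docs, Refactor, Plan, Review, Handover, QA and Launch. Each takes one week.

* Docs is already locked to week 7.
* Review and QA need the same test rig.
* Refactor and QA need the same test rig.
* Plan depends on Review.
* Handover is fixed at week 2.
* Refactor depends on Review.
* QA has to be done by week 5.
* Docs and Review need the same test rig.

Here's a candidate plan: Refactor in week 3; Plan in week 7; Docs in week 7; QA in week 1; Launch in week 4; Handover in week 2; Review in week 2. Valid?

Refactor and QA need the same test rig — holds.
Review and QA need the same test rig — holds.
Refactor depends on Review — holds.
Plan depends on Review — holds.
Docs is already locked to week 7 — holds.
QA has to be done by week 5 — holds.
Docs and Review need the same test rig — holds.
Handover is fixed at week 2 — holds.

Valid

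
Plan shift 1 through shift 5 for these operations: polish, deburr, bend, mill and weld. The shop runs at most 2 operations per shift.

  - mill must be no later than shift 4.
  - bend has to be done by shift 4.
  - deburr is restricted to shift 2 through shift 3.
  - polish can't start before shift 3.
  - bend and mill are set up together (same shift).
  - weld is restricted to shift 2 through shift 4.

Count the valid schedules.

Splitting on polish: it can be shift 3 (9), shift 4 (10), shift 5 (14). Listing each branch's schedules as (deburr, bend, mill, weld) by shift number:
polish=shift 3: (2,1,1,2) (2,1,1,3) (2,1,1,4) (2,4,4,2) (2,4,4,3) (3,1,1,2) (3,1,1,4) (3,2,2,4) (3,4,4,2) — 9.
polish=shift 4: (2,1,1,2) (2,1,1,3) (2,1,1,4) (2,3,3,2) (2,3,3,4) (3,1,1,2) (3,1,1,3) (3,1,1,4) (3,2,2,3) (3,2,2,4) — 10.
polish=shift 5: (2,1,1,2) (2,1,1,3) (2,1,1,4) (2,3,3,2) (2,3,3,4) (2,4,4,2) (2,4,4,3) (3,1,1,2) (3,1,1,3) (3,1,1,4) (3,2,2,3) (3,2,2,4) (3,4,4,2) (3,4,4,3) — 14.
Summing: 9 + 10 + 14 = 33.

33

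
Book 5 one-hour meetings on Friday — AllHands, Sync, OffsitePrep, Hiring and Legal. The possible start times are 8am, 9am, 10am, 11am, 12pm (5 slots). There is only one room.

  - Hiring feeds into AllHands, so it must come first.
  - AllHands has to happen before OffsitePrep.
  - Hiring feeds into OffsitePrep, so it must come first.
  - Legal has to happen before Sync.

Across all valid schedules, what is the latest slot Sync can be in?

12pm

Precedence pushes Sync to at least 9am.
Sync at 12pm is achievable: Legal=11am; Sync=12pm; AllHands=9am; OffsitePrep=10am; Hiring=8am.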